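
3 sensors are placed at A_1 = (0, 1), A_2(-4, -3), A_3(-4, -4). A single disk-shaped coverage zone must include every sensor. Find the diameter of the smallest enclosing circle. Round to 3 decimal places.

6.403

Side lengths²: A_1A_2² = 32, A_1A_3² = 41, A_2A_3² = 1.
Since A_1A_3² = 41 ≥ 32 + 1 = 33, the angle opposite A_1A_3 is not acute, so the smallest enclosing circle has A_1A_3 as diameter.
Centre = midpoint of A_1A_3 = (-2, -1.5), r² = 41/4 = 10.25.
Diameter = 2r = 2√(10.25) ≈ 6.403.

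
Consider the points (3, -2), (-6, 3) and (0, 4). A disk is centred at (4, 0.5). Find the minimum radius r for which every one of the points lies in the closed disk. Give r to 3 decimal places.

The required radius is the distance from (4, 0.5) to the farthest point.
Squared distances: 7.25, 106.25, 28.25.
Maximum is 106.25, attained at (-6, 3).
r = √(106.25) ≈ 10.308.

10.308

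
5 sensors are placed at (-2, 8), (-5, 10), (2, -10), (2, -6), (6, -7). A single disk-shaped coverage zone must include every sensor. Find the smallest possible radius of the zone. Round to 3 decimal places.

The minimum enclosing circle of a finite set is fixed by two of the points (as a diameter) or three (as a circumcircle).
The farthest pair is (-5, 10)–(2, -10) with squared distance 449. The circle on this segment as diameter has centre (-1.5, 0) and r² = 449/4 = 112.25.
Check (-2, 8): distance² to centre = 64.25 ≤ 112.25, so it lies inside.
All remaining points lie in this disk, and no smaller disk contains both endpoints, so this is the minimum enclosing circle.
r = √(112.25) ≈ 10.595.

10.595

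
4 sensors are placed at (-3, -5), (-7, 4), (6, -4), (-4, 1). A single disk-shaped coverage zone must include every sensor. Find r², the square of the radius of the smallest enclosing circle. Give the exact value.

58.25

By Welzl's lemma the MEC is supported by two points (diametrically opposite) or three points (on a circumcircle).
The farthest pair is (-7, 4)–(6, -4) with squared distance 233. The circle on this segment as diameter has centre (-0.5, 0) and r² = 233/4 = 58.25.
Check (-3, -5): distance² to centre = 31.25 ≤ 58.25, so it lies inside.
All remaining points lie in this disk, and no smaller disk contains both endpoints, so this is the minimum enclosing circle.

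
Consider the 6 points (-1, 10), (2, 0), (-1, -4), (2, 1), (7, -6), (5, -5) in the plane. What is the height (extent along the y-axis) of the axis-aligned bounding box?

16

max y = 10, min y = -6, so height = 16.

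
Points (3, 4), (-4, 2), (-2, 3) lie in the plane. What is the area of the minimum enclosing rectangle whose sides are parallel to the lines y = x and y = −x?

In coordinates u = x + y, v = x − y the rectangle is axis-aligned; the map (x,y)→(u,v) scales areas by 2.
u-values: 7, -2, 1; range = 7 − (-2) = 9.
v-values: -1, -6, -5; range = -1 − (-6) = 5.
Area = (9 × 5) / 2 = 22.5.

22.5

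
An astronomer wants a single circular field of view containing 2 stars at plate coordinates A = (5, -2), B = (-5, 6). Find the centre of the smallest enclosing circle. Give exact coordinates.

The smallest circle enclosing two points has them as diameter endpoints.
Centre = midpoint = (0, 2); r² = |AB|²/4 = 164/4 = 41.
Centre = (0, 2).

(0, 2)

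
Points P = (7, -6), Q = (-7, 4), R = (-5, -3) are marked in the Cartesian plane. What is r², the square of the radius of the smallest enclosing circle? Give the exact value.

74

Side lengths²: PQ² = 296, PR² = 153, QR² = 53.
Since PQ² = 296 ≥ 153 + 53 = 206, the angle opposite PQ is not acute, so the smallest enclosing circle has PQ as diameter.
Centre = midpoint of PQ = (0, -1), r² = 296/4 = 74.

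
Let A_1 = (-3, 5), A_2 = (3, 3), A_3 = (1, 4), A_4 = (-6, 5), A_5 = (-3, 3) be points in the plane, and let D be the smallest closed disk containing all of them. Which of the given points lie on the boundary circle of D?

By Welzl's lemma the MEC is supported by two points (diametrically opposite) or three points (on a circumcircle).
The farthest pair is A_2–A_4 with squared distance 85. The circle on this segment as diameter has centre (-1.5, 4) and r² = 85/4 = 21.25.
Check A_1: distance² to centre = 3.25 ≤ 21.25, so it lies inside.
All remaining points lie in this disk, and no smaller disk contains both endpoints, so this is the minimum enclosing circle.
The points at distance exactly r from the centre are A_2, A_4 — 2 points.

A_2, A_4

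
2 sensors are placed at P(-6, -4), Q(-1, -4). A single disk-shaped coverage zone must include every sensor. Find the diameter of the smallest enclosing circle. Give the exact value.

5

The smallest circle enclosing two points has them as diameter endpoints.
Centre = midpoint = (-3.5, -4); r² = |PQ|²/4 = 25/4 = 6.25.
Diameter = 2r = 2√(6.25) = 5.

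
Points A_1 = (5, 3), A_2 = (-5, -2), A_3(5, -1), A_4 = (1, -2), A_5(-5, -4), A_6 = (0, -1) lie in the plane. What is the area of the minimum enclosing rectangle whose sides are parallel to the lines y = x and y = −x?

In coordinates u = x + y, v = x − y the rectangle is axis-aligned; the map (x,y)→(u,v) scales areas by 2.
u-values: 8, -7, 4, -1, -9, -1; range = 8 − (-9) = 17.
v-values: 2, -3, 6, 3, -1, 1; range = 6 − (-3) = 9.
Area = (17 × 9) / 2 = 76.5.

76.5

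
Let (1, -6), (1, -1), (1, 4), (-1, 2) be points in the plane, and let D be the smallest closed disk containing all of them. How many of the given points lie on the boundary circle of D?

2

The minimum enclosing circle of a finite set is fixed by two of the points (as a diameter) or three (as a circumcircle).
The farthest pair is (1, -6)–(1, 4) with squared distance 100. The circle on this segment as diameter has centre (1, -1) and r² = 100/4 = 25.
Check (1, -1): distance² to centre = 0 ≤ 25, so it lies inside.
All remaining points lie in this disk, and no smaller disk contains both endpoints, so this is the minimum enclosing circle.
The points at distance exactly r from the centre are (1, -6), (1, 4) — 2 points.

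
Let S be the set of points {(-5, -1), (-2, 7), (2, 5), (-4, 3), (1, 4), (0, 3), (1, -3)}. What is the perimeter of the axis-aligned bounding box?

34

Width = max x − min x = 2 − (-5) = 7.
Height = max y − min y = 7 − (-3) = 10.
Perimeter = 2(7 + 10) = 34.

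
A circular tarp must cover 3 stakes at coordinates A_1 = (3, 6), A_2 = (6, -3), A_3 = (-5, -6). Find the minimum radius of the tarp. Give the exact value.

65/9

Side lengths²: A_1A_2² = 90, A_1A_3² = 208, A_2A_3² = 130.
Since A_1A_3² = 208 < 130 + 90 = 220, the triangle is acute, so the smallest enclosing circle is the circumcircle.
Circumcentre = (-2/3, -2/9), r² = 4225/81.
r = √(4225/81) = 65/9.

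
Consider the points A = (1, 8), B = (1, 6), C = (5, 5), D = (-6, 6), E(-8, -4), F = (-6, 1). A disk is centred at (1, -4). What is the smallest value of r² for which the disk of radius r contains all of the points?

The required radius is the distance from (1, -4) to the farthest point.
Squared distances: 144, 100, 97, 149, 81, 74.
Maximum is 149, attained at D.

149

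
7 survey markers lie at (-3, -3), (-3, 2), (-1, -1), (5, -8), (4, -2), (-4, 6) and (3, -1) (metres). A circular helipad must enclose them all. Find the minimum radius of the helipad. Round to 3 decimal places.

The minimum enclosing circle of a finite set is fixed by two of the points (as a diameter) or three (as a circumcircle).
The farthest pair is (5, -8)–(-4, 6) with squared distance 277. The circle on this segment as diameter has centre (0.5, -1) and r² = 277/4 = 69.25.
Check (-3, -3): distance² to centre = 16.25 ≤ 69.25, so it lies inside.
All remaining points lie in this disk, and no smaller disk contains both endpoints, so this is the minimum enclosing circle.
r = √(69.25) ≈ 8.322.

8.322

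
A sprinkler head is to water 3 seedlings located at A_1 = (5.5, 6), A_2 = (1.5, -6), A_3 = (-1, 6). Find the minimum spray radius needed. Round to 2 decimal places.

6.46

Side lengths²: A_1A_2² = 160, A_1A_3² = 42.25, A_2A_3² = 150.25.
Since A_1A_2² = 160 < 150.25 + 42.25 = 192.5, the triangle is acute, so the smallest enclosing circle is the circumcircle.
Circumcentre = (2.25, 5/12), r² = 3005/72.
r = √(3005/72) ≈ 6.46.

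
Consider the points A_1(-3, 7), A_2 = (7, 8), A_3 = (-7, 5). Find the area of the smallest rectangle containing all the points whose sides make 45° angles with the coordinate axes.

In coordinates u = x + y, v = x − y the rectangle is axis-aligned; the map (x,y)→(u,v) scales areas by 2.
u-values: 4, 15, -2; range = 15 − (-2) = 17.
v-values: -10, -1, -12; range = -1 − (-12) = 11.
Area = (17 × 11) / 2 = 93.5.

93.5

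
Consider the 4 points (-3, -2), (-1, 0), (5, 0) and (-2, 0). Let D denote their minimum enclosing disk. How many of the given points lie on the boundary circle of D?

The minimum enclosing circle of a finite set is fixed by two of the points (as a diameter) or three (as a circumcircle).
The farthest pair is (-3, -2)–(5, 0) with squared distance 68. The circle on this segment as diameter has centre (1, -1) and r² = 68/4 = 17.
Check (-1, 0): distance² to centre = 5 ≤ 17, so it lies inside.
All remaining points lie in this disk, and no smaller disk contains both endpoints, so this is the minimum enclosing circle.
The points at distance exactly r from the centre are (-3, -2), (5, 0) — 2 points.

2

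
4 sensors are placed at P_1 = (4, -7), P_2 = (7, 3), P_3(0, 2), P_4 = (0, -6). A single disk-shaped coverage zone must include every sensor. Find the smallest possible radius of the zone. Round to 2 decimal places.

The minimum enclosing circle of a finite set is fixed by two of the points (as a diameter) or three (as a circumcircle).
The farthest pair is P_2–P_4 with squared distance 130. The circle on this segment as diameter has centre (3.5, -1.5) and r² = 130/4 = 32.5.
Check P_1: distance² to centre = 30.5 ≤ 32.5, so it lies inside.
All remaining points lie in this disk, and no smaller disk contains both endpoints, so this is the minimum enclosing circle.
r = √(32.5) ≈ 5.70.

5.70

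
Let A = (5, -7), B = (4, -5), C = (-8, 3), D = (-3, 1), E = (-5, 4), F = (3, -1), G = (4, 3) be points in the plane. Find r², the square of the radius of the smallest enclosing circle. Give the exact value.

The minimum enclosing circle of a finite set is fixed by two of the points (as a diameter) or three (as a circumcircle).
The farthest pair is A–C with squared distance 269. The circle on this segment as diameter has centre (-1.5, -2) and r² = 269/4 = 67.25.
Check B: distance² to centre = 39.25 ≤ 67.25, so it lies inside.
All remaining points lie in this disk, and no smaller disk contains both endpoints, so this is the minimum enclosing circle.

67.25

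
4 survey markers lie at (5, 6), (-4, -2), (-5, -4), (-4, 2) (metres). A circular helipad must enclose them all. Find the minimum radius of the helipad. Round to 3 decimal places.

A smallest enclosing disk is always determined by at most three of the input points on its boundary.
The farthest pair is (5, 6)–(-5, -4) with squared distance 200. The circle on this segment as diameter has centre (0, 1) and r² = 200/4 = 50.
Check (-4, -2): distance² to centre = 25 ≤ 50, so it lies inside.
All remaining points lie in this disk, and no smaller disk contains both endpoints, so this is the minimum enclosing circle.
r = √50 ≈ 7.071.

7.071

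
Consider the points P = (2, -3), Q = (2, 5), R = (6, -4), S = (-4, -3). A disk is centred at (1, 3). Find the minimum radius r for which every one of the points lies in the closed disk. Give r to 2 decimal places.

8.60

The required radius is the distance from (1, 3) to the farthest point.
Squared distances: 37, 5, 74, 61.
Maximum is 74, attained at R.
r = √74 ≈ 8.60.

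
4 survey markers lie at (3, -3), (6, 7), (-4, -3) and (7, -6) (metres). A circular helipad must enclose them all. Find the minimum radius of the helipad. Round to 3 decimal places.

7.508

A smallest enclosing disk is always determined by at most three of the input points on its boundary.
The minimum enclosing circle is determined by three boundary points: (6, 7), (-4, -3), (7, -6).
Their circumcentre is (39/14, 3/14) with r² = 5525/98.
The farthest remaining point (3, -3) is at distance² 1017/98 ≤ 5525/98.
r = √(5525/98) ≈ 7.508.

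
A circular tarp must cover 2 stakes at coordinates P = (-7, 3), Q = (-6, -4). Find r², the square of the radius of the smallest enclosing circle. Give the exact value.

The smallest circle enclosing two points has them as diameter endpoints.
Centre = midpoint = (-6.5, -0.5); r² = |PQ|²/4 = 50/4 = 12.5.

12.5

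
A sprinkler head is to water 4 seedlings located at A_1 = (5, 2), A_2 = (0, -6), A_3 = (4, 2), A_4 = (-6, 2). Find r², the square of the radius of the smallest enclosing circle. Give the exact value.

By Welzl's lemma the MEC is supported by two points (diametrically opposite) or three points (on a circumcircle).
The minimum enclosing circle is determined by three boundary points: A_1, A_2, A_4.
Their circumcentre is (-0.5, -0.125) with r² = 34.765625.
The farthest remaining point A_3 is at distance² 24.765625 ≤ 34.765625.

34.765625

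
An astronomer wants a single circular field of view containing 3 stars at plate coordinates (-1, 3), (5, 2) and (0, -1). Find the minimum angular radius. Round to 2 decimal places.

3.18

Call the three points A, B, C in the order given.
Side lengths²: AB² = 37, AC² = 17, BC² = 34.
Since AB² = 37 < 34 + 17 = 51, the triangle is acute, so the smallest enclosing circle is the circumcircle.
Circumcentre = (85/46, 73/46), r² = 10693/1058.
r = √(10693/1058) ≈ 3.18.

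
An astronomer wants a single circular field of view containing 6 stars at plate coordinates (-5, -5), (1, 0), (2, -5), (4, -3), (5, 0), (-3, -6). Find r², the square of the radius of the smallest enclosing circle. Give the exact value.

The farthest pair is (-5, -5)–(5, 0) with squared distance 125. The circle on this segment as diameter has centre (0, -2.5) and r² = 125/4 = 31.25.
Check (1, 0): distance² to centre = 7.25 ≤ 31.25, so it lies inside.
All remaining points lie in this disk, and no smaller disk contains both endpoints, so this is the minimum enclosing circle.

31.25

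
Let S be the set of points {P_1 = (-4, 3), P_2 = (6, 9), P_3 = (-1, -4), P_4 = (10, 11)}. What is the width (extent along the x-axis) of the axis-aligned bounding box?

max x = 10, min x = -4, so width = 14.

14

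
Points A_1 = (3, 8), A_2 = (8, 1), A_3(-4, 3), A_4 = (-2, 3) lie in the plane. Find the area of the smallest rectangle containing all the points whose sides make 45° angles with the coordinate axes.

84

In coordinates u = x + y, v = x − y the rectangle is axis-aligned; the map (x,y)→(u,v) scales areas by 2.
u-values: 11, 9, -1, 1; range = 11 − (-1) = 12.
v-values: -5, 7, -7, -5; range = 7 − (-7) = 14.
Area = (12 × 14) / 2 = 84.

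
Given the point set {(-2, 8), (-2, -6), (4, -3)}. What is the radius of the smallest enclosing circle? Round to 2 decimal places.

7.00

Call the three points A, B, C in the order given.
Side lengths²: AB² = 196, AC² = 157, BC² = 45.
Since AB² = 196 < 157 + 45 = 202, the triangle is acute, so the smallest enclosing circle is the circumcircle.
Circumcentre = (-1.75, 1), r² = 49.0625.
r = √(49.0625) ≈ 7.00.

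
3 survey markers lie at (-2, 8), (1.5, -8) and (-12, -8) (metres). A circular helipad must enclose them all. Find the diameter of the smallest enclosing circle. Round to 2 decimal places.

19.31

Call the three points A, B, C in the order given.
Side lengths²: AB² = 268.25, AC² = 356, BC² = 182.25.
Since AC² = 356 < 268.25 + 182.25 = 450.5, the triangle is acute, so the smallest enclosing circle is the circumcircle.
Circumcentre = (-5.25, -1.09375), r² = 93.2587890625.
Diameter = 2r = 2√(93.2587890625) ≈ 19.31.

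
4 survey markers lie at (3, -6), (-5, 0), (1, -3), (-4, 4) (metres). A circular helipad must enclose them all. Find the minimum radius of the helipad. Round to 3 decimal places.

6.103

The minimum enclosing circle of a finite set is fixed by two of the points (as a diameter) or three (as a circumcircle).
The farthest pair is (3, -6)–(-4, 4) with squared distance 149. The circle on this segment as diameter has centre (-0.5, -1) and r² = 149/4 = 37.25.
Check (-5, 0): distance² to centre = 21.25 ≤ 37.25, so it lies inside.
All remaining points lie in this disk, and no smaller disk contains both endpoints, so this is the minimum enclosing circle.
r = √(37.25) ≈ 6.103.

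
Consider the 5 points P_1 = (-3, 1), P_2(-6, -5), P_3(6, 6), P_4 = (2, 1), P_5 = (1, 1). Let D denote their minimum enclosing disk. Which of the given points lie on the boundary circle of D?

The farthest pair is P_2–P_3 with squared distance 265. The circle on this segment as diameter has centre (0, 0.5) and r² = 265/4 = 66.25.
Check P_1: distance² to centre = 9.25 ≤ 66.25, so it lies inside.
All remaining points lie in this disk, and no smaller disk contains both endpoints, so this is the minimum enclosing circle.
The points at distance exactly r from the centre are P_2, P_3 — 2 points.

P_2, P_3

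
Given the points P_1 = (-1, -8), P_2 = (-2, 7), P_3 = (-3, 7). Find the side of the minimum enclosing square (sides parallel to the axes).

The bounding box has width 2 and height 15.
An axis-aligned square enclosing the set must have side ≥ max(width, height).
So the minimum side is max(2, 15) = 15.

15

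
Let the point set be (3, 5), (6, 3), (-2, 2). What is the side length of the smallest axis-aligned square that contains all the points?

The bounding box has width 8 and height 3.
An axis-aligned square enclosing the set must have side ≥ max(width, height).
So the minimum side is max(8, 3) = 8.

8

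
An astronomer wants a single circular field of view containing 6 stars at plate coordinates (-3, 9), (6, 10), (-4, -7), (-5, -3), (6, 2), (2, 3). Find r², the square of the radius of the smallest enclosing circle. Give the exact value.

97.25

A smallest enclosing disk is always determined by at most three of the input points on its boundary.
The farthest pair is (6, 10)–(-4, -7) with squared distance 389. The circle on this segment as diameter has centre (1, 1.5) and r² = 389/4 = 97.25.
Check (-3, 9): distance² to centre = 72.25 ≤ 97.25, so it lies inside.
All remaining points lie in this disk, and no smaller disk contains both endpoints, so this is the minimum enclosing circle.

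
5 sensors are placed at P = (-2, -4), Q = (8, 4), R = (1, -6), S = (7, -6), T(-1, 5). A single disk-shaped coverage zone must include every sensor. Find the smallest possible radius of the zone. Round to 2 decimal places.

The minimum enclosing circle of a finite set is fixed by two of the points (as a diameter) or three (as a circumcircle).
The farthest pair is S–T with squared distance 185. The circle on this segment as diameter has centre (3, -0.5) and r² = 185/4 = 46.25.
Check P: distance² to centre = 37.25 ≤ 46.25, so it lies inside.
All remaining points lie in this disk, and no smaller disk contains both endpoints, so this is the minimum enclosing circle.
r = √(46.25) ≈ 6.80.

6.80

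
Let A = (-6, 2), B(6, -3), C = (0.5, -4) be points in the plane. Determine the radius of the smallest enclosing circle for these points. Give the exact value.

Side lengths²: AB² = 169, AC² = 78.25, BC² = 31.25.
Since AB² = 169 ≥ 78.25 + 31.25 = 109.5, the angle opposite AB is not acute, so the smallest enclosing circle has AB as diameter.
Centre = midpoint of AB = (0, -0.5), r² = 169/4 = 42.25.
r = √(42.25) = 6.5.

6.5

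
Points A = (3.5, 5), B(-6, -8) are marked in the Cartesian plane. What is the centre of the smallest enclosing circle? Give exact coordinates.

The smallest circle enclosing two points has them as diameter endpoints.
Centre = midpoint = (-1.25, -1.5); r² = |AB|²/4 = 259.25/4 = 64.8125.
Centre = (-1.25, -1.5).

(-1.25, -1.5)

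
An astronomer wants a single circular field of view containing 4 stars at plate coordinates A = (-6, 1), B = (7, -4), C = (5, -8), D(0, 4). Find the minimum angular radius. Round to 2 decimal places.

The minimum enclosing circle is determined by three boundary points: A, B, C.
Their circumcentre is (-2/31, -92/31) with r² = 48985/961.
The farthest remaining point D is at distance² 46660/961 ≤ 48985/961.
r = √(48985/961) ≈ 7.14.

7.14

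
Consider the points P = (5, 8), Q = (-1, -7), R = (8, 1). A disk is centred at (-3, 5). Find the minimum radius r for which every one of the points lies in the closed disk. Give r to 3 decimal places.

12.166

The required radius is the distance from (-3, 5) to the farthest point.
Squared distances: 73, 148, 137.
Maximum is 148, attained at Q.
r = √148 ≈ 12.166.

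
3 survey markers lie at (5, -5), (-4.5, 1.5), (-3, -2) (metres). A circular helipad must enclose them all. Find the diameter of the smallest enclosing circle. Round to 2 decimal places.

Call the three points A, B, C in the order given.
Side lengths²: AB² = 132.5, AC² = 73, BC² = 14.5.
Since AB² = 132.5 ≥ 73 + 14.5 = 87.5, the angle opposite AB is not acute, so the smallest enclosing circle has AB as diameter.
Centre = midpoint of AB = (0.25, -1.75), r² = 132.5/4 = 33.125.
Diameter = 2r = 2√(33.125) ≈ 11.51.

11.51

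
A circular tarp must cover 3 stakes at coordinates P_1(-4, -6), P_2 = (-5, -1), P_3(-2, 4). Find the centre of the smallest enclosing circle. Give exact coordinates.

(-3, -1)

Side lengths²: P_1P_2² = 26, P_1P_3² = 104, P_2P_3² = 34.
Since P_1P_3² = 104 ≥ 34 + 26 = 60, the angle opposite P_1P_3 is not acute, so the smallest enclosing circle has P_1P_3 as diameter.
Centre = midpoint of P_1P_3 = (-3, -1), r² = 104/4 = 26.
Centre = (-3, -1).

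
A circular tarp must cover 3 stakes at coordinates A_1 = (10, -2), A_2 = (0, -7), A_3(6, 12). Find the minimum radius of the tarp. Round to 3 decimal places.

Side lengths²: A_1A_2² = 125, A_1A_3² = 212, A_2A_3² = 397.
Since A_2A_3² = 397 ≥ 212 + 125 = 337, the angle opposite A_2A_3 is not acute, so the smallest enclosing circle has A_2A_3 as diameter.
Centre = midpoint of A_2A_3 = (3, 2.5), r² = 397/4 = 99.25.
r = √(99.25) ≈ 9.962.

9.962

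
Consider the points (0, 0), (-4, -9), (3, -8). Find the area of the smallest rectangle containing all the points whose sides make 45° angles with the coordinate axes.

71.5

In coordinates u = x + y, v = x − y the rectangle is axis-aligned; the map (x,y)→(u,v) scales areas by 2.
u-values: 0, -13, -5; range = 0 − (-13) = 13.
v-values: 0, 5, 11; range = 11 − 0 = 11.
Area = (13 × 11) / 2 = 71.5.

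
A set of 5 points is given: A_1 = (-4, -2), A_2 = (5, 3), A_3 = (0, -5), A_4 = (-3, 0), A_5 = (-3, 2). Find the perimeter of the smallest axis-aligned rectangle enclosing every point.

34

Width = max x − min x = 5 − (-4) = 9.
Height = max y − min y = 3 − (-5) = 8.
Perimeter = 2(9 + 8) = 34.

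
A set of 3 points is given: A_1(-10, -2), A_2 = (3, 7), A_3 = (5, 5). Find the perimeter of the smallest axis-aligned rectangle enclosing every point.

48

Width = max x − min x = 5 − (-10) = 15.
Height = max y − min y = 7 − (-2) = 9.
Perimeter = 2(15 + 9) = 48.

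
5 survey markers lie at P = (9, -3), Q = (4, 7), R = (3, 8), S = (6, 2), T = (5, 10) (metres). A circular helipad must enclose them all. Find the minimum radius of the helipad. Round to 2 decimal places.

By Welzl's lemma the MEC is supported by two points (diametrically opposite) or three points (on a circumcircle).
The farthest pair is P–T with squared distance 185. The circle on this segment as diameter has centre (7, 3.5) and r² = 185/4 = 46.25.
Check Q: distance² to centre = 21.25 ≤ 46.25, so it lies inside.
All remaining points lie in this disk, and no smaller disk contains both endpoints, so this is the minimum enclosing circle.
r = √(46.25) ≈ 6.80.

6.80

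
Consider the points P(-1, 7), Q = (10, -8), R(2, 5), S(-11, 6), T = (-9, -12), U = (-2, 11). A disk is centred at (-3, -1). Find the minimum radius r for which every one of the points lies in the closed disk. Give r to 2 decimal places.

14.76

The required radius is the distance from (-3, -1) to the farthest point.
Squared distances: 68, 218, 61, 113, 157, 145.
Maximum is 218, attained at Q.
r = √218 ≈ 14.76.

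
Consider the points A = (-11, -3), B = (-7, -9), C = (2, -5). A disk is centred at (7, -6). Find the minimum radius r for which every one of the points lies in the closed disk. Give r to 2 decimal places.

The required radius is the distance from (7, -6) to the farthest point.
Squared distances: 333, 205, 26.
Maximum is 333, attained at A.
r = √333 ≈ 18.25.

18.25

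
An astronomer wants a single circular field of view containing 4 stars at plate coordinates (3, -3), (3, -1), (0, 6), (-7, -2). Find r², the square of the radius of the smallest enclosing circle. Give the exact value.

57065/1682

By Welzl's lemma the MEC is supported by two points (diametrically opposite) or three points (on a circumcircle).
The minimum enclosing circle is determined by three boundary points: (3, -3), (0, 6), (-7, -2).
Their circumcentre is (-99/58, 25/58) with r² = 57065/1682.
The farthest remaining point (3, -1) is at distance² 40709/1682 ≤ 57065/1682.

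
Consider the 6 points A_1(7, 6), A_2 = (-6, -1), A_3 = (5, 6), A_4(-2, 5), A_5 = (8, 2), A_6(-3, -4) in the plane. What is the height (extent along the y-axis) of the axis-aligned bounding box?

max y = 6, min y = -4, so height = 10.

10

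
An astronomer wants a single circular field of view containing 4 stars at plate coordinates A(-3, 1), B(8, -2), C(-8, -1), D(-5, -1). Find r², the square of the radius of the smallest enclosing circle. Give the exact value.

The farthest pair is B–C with squared distance 257. The circle on this segment as diameter has centre (0, -1.5) and r² = 257/4 = 64.25.
Check A: distance² to centre = 15.25 ≤ 64.25, so it lies inside.
All remaining points lie in this disk, and no smaller disk contains both endpoints, so this is the minimum enclosing circle.

64.25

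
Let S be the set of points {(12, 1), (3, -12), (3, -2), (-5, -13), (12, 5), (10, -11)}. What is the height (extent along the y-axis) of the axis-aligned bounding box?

18

max y = 5, min y = -13, so height = 18.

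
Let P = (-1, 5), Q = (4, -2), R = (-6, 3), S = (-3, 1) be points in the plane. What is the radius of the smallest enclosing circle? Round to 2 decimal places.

The farthest pair is Q–R with squared distance 125. The circle on this segment as diameter has centre (-1, 0.5) and r² = 125/4 = 31.25.
Check P: distance² to centre = 20.25 ≤ 31.25, so it lies inside.
All remaining points lie in this disk, and no smaller disk contains both endpoints, so this is the minimum enclosing circle.
r = √(31.25) ≈ 5.59.

5.59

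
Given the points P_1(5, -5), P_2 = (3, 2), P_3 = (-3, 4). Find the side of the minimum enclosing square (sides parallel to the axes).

The bounding box has width 8 and height 9.
An axis-aligned square enclosing the set must have side ≥ max(width, height).
So the minimum side is max(8, 9) = 9.

9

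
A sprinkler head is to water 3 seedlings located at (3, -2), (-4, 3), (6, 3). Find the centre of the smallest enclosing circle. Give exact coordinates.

(1, 2.6)

Call the three points A, B, C in the order given.
Side lengths²: AB² = 74, AC² = 34, BC² = 100.
Since BC² = 100 < 74 + 34 = 108, the triangle is acute, so the smallest enclosing circle is the circumcircle.
Circumcentre = (1, 2.6), r² = 25.16.
Centre = (1, 2.6).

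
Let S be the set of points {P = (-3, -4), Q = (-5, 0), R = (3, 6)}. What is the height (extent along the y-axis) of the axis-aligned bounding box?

10

max y = 6, min y = -4, so height = 10.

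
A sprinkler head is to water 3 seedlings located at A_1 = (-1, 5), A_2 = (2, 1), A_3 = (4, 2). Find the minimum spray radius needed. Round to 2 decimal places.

Side lengths²: A_1A_2² = 25, A_1A_3² = 34, A_2A_3² = 5.
Since A_1A_3² = 34 ≥ 25 + 5 = 30, the angle opposite A_1A_3 is not acute, so the smallest enclosing circle has A_1A_3 as diameter.
Centre = midpoint of A_1A_3 = (1.5, 3.5), r² = 34/4 = 8.5.
r = √(8.5) ≈ 2.92.

2.92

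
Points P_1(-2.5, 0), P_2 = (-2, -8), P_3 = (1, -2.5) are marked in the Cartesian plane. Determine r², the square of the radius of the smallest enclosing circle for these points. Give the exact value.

16.0625

Side lengths²: P_1P_2² = 64.25, P_1P_3² = 18.5, P_2P_3² = 39.25.
Since P_1P_2² = 64.25 ≥ 39.25 + 18.5 = 57.75, the angle opposite P_1P_2 is not acute, so the smallest enclosing circle has P_1P_2 as diameter.
Centre = midpoint of P_1P_2 = (-2.25, -4), r² = 64.25/4 = 16.0625.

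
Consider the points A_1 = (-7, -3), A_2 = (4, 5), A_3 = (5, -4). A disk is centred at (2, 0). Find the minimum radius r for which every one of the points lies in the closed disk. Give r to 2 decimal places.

9.49

The required radius is the distance from (2, 0) to the farthest point.
Squared distances: 90, 29, 25.
Maximum is 90, attained at A_1.
r = √90 ≈ 9.49.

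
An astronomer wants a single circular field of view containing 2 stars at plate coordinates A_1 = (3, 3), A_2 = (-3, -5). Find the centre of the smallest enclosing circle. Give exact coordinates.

The smallest circle enclosing two points has them as diameter endpoints.
Centre = midpoint = (0, -1); r² = |A_1A_2|²/4 = 100/4 = 25.
Centre = (0, -1).

(0, -1)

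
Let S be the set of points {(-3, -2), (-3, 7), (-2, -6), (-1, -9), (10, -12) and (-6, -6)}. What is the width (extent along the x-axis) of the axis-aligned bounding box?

16

max x = 10, min x = -6, so width = 16.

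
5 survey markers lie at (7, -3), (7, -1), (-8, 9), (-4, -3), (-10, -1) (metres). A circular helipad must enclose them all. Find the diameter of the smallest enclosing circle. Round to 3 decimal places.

The minimum enclosing circle is determined by three boundary points: (7, -3), (-8, 9), (-10, -1).
Their circumcentre is (-57/58, 139/58) with r² = 156169/1682.
The farthest remaining point (7, -1) is at distance² 126589/1682 ≤ 156169/1682.
Diameter = 2r = 2√(156169/1682) ≈ 19.271.

19.271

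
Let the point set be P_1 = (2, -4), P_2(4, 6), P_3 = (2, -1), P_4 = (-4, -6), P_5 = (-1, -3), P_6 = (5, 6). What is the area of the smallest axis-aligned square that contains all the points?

144

The bounding box has width 9 and height 12.
An axis-aligned square enclosing the set must have side ≥ max(width, height).
So the minimum side is max(9, 12) = 12.
Area = 12² = 144.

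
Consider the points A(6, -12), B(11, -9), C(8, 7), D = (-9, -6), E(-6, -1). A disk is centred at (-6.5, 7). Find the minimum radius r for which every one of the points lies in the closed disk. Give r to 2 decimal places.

23.71

The required radius is the distance from (-6.5, 7) to the farthest point.
Squared distances: 517.25, 562.25, 210.25, 175.25, 64.25.
Maximum is 562.25, attained at B.
r = √(562.25) ≈ 23.71.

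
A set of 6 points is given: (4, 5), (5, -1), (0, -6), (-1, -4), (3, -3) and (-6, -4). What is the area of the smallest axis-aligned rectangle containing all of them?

121

x ranges over [-6, 5], width 11.
y ranges over [-6, 5], height 11.
Area = 11 × 11 = 121.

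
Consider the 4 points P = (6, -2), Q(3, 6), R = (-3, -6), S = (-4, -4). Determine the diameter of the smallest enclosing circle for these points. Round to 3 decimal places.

The minimum enclosing circle of a finite set is fixed by two of the points (as a diameter) or three (as a circumcircle).
The farthest pair is Q–R with squared distance 180. The circle on this segment as diameter has centre (0, 0) and r² = 180/4 = 45.
Check P: distance² to centre = 40 ≤ 45, so it lies inside.
All remaining points lie in this disk, and no smaller disk contains both endpoints, so this is the minimum enclosing circle.
Diameter = 2r = 2√45 ≈ 13.416.

13.416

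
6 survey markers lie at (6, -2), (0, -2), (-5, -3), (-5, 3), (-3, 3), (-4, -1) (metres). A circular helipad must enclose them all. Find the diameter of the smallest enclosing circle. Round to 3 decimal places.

By Welzl's lemma the MEC is supported by two points (diametrically opposite) or three points (on a circumcircle).
The minimum enclosing circle is determined by three boundary points: (6, -2), (-5, -3), (-5, 3).
Their circumcentre is (3/11, 0) with r² = 4453/121.
The farthest remaining point (-3, 3) is at distance² 2385/121 ≤ 4453/121.
Diameter = 2r = 2√(4453/121) ≈ 12.133.

12.133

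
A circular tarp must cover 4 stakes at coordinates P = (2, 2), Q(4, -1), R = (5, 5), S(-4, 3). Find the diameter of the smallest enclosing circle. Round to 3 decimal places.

9.646

A smallest enclosing disk is always determined by at most three of the input points on its boundary.
The minimum enclosing circle is determined by three boundary points: Q, R, S.
Their circumcentre is (21/26, 34/13) with r² = 15725/676.
The farthest remaining point P is at distance² 1217/676 ≤ 15725/676.
Diameter = 2r = 2√(15725/676) ≈ 9.646.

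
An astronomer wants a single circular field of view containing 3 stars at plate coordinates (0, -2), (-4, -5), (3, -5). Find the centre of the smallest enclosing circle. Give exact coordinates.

(-0.5, -5)

Call the three points A, B, C in the order given.
Side lengths²: AB² = 25, AC² = 18, BC² = 49.
Since BC² = 49 ≥ 25 + 18 = 43, the angle opposite BC is not acute, so the smallest enclosing circle has BC as diameter.
Centre = midpoint of BC = (-0.5, -5), r² = 49/4 = 12.25.
Centre = (-0.5, -5).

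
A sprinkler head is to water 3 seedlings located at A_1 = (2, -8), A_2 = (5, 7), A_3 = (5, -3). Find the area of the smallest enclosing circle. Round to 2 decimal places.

183.78

Side lengths²: A_1A_2² = 234, A_1A_3² = 34, A_2A_3² = 100.
Since A_1A_2² = 234 ≥ 100 + 34 = 134, the angle opposite A_1A_2 is not acute, so the smallest enclosing circle has A_1A_2 as diameter.
Centre = midpoint of A_1A_2 = (3.5, -0.5), r² = 234/4 = 58.5.
Area = π·r² = π·58.5 ≈ 183.78.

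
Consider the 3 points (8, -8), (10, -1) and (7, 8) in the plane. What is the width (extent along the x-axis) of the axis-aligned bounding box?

max x = 10, min x = 7, so width = 3.

3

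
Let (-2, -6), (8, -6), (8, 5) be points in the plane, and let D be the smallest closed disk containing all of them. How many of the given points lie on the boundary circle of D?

Call the three points A, B, C in the order given.
Side lengths²: AB² = 100, AC² = 221, BC² = 121.
Since AC² = 221 ≥ 121 + 100 = 221, the angle opposite AC is not acute, so the smallest enclosing circle has AC as diameter.
Centre = midpoint of AC = (3, -0.5), r² = 221/4 = 55.25.
The points at distance exactly r from the centre are (-2, -6), (8, -6), (8, 5) — 3 points.

3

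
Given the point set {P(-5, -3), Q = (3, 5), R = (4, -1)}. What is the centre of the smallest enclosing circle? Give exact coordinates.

(-1, 1)

Side lengths²: PQ² = 128, PR² = 85, QR² = 37.
Since PQ² = 128 ≥ 85 + 37 = 122, the angle opposite PQ is not acute, so the smallest enclosing circle has PQ as diameter.
Centre = midpoint of PQ = (-1, 1), r² = 128/4 = 32.
Centre = (-1, 1).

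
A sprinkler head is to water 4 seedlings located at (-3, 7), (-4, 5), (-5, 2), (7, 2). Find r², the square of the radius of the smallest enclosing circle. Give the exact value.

36.25

The minimum enclosing circle is determined by three boundary points: (-3, 7), (-5, 2), (7, 2).
Their circumcentre is (1, 2.5) with r² = 36.25.
The farthest remaining point (-4, 5) is at distance² 31.25 ≤ 36.25.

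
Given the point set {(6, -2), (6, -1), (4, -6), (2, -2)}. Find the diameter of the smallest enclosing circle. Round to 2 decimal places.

5.52

The minimum enclosing circle is determined by three boundary points: (6, -1), (4, -6), (2, -2).
Their circumcentre is (40/9, -59/18) with r² = 2465/324.
The farthest remaining point (6, -2) is at distance² 1313/324 ≤ 2465/324.
Diameter = 2r = 2√(2465/324) ≈ 5.52.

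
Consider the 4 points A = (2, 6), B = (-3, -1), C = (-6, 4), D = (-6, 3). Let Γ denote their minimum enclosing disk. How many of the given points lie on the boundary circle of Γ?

3

A smallest enclosing disk is always determined by at most three of the input points on its boundary.
The minimum enclosing circle is determined by three boundary points: A, B, C.
Their circumcentre is (-36/23, 75/23) with r² = 10693/529.
The farthest remaining point D is at distance² 10440/529 ≤ 10693/529.
The points at distance exactly r from the centre are A, B, C — 3 points.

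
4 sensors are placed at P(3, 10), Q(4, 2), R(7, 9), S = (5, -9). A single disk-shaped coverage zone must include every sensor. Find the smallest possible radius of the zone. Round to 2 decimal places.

The minimum enclosing circle of a finite set is fixed by two of the points (as a diameter) or three (as a circumcircle).
The farthest pair is P–S with squared distance 365. The circle on this segment as diameter has centre (4, 0.5) and r² = 365/4 = 91.25.
Check Q: distance² to centre = 2.25 ≤ 91.25, so it lies inside.
All remaining points lie in this disk, and no smaller disk contains both endpoints, so this is the minimum enclosing circle.
r = √(91.25) ≈ 9.55.

9.55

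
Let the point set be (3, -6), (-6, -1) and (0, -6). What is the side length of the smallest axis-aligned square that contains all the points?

9

The bounding box has width 9 and height 5.
An axis-aligned square enclosing the set must have side ≥ max(width, height).
So the minimum side is max(9, 5) = 9.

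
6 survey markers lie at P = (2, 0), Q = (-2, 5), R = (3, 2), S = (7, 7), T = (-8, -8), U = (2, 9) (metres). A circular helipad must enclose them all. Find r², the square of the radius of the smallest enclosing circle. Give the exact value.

By Welzl's lemma the MEC is supported by two points (diametrically opposite) or three points (on a circumcircle).
The farthest pair is S–T with squared distance 450. The circle on this segment as diameter has centre (-0.5, -0.5) and r² = 450/4 = 112.5.
Check P: distance² to centre = 6.5 ≤ 112.5, so it lies inside.
All remaining points lie in this disk, and no smaller disk contains both endpoints, so this is the minimum enclosing circle.

112.5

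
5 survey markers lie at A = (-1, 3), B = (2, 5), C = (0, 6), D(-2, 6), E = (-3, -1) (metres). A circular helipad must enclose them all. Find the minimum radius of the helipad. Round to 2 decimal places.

3.93

The minimum enclosing circle is determined by three boundary points: B, D, E.
Their circumcentre is (-47/58, 131/58) with r² = 25925/1682.
The farthest remaining point C is at distance² 24649/1682 ≤ 25925/1682.
r = √(25925/1682) ≈ 3.93.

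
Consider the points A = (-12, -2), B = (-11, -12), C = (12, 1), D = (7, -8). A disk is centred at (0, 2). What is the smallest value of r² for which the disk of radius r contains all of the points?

317

The required radius is the distance from (0, 2) to the farthest point.
Squared distances: 160, 317, 145, 149.
Maximum is 317, attained at B.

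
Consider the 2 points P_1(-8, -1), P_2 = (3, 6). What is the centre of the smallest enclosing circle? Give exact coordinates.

(-2.5, 2.5)

The smallest circle enclosing two points has them as diameter endpoints.
Centre = midpoint = (-2.5, 2.5); r² = |P_1P_2|²/4 = 170/4 = 42.5.
Centre = (-2.5, 2.5).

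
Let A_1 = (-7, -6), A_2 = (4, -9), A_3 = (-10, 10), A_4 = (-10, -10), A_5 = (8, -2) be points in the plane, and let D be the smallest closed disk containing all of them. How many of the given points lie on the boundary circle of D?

3

The minimum enclosing circle of a finite set is fixed by two of the points (as a diameter) or three (as a circumcircle).
The minimum enclosing circle is determined by three boundary points: A_3, A_4, A_5.
Their circumcentre is (-11/3, 0) with r² = 1261/9.
The farthest remaining point A_2 is at distance² 1258/9 ≤ 1261/9.
The points at distance exactly r from the centre are A_3, A_4, A_5 — 3 points.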